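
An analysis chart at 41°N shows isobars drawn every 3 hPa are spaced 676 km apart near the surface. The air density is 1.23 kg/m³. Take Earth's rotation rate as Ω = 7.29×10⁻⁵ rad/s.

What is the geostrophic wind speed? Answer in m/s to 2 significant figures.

Coriolis parameter at 41°N:
f = 2Ω sin φ = 2 × 7.29×10⁻⁵ × sin 41° = 9.57×10⁻⁵ s⁻¹
Pressure gradient: |∂P/∂n| = 300 Pa / 676000 m = 4.44×10⁻⁴ Pa/m
Geostrophic balance (pressure-gradient force = Coriolis force):
V_g = (1/(fρ)) |∂P/∂n| = 4.44×10⁻⁴ / (9.57×10⁻⁵ × 1.23) = 3.77 m/s

3.8 m/s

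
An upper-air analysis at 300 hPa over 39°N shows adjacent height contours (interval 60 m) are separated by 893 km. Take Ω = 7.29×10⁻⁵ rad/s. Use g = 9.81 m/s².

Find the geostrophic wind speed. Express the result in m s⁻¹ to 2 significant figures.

Coriolis parameter at 39°N:
f = 2Ω sin φ = 2 × 7.29×10⁻⁵ × sin 39° = 9.18×10⁻⁵ s⁻¹
Height gradient: |∂Z/∂n| = 60 m / 893000 m = 6.72×10⁻⁵
On a pressure surface, geostrophic balance gives V_g = (g/f)|∂Z/∂n|:
V_g = 9.81 × 6.72×10⁻⁵ / 9.18×10⁻⁵ = 7.18 m/s

7.2 m s⁻¹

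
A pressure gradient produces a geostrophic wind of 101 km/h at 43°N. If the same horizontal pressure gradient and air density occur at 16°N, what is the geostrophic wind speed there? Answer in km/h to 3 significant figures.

250 km/h

With the same pressure gradient and density, V_g ∝ 1/f ∝ 1/sin φ.
V₂ = V₁ · sin φ₁ / sin φ₂ = 101 × sin 43° / sin 16°
V₂ = 101 × 0.6820/0.2756 = 250 km/h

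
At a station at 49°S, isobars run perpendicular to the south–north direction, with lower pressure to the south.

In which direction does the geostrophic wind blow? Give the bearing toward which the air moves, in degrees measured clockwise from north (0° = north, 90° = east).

The pressure-gradient force points toward the south (bearing 180°).
Geostrophic balance: in the Southern Hemisphere the Coriolis force deflects motion to the left, so the geostrophic wind blows 90° to the left of the pressure-gradient force (low pressure on the right).
Rotating 180° by 90° counterclockwise gives 090° — the wind blows toward the east.

090°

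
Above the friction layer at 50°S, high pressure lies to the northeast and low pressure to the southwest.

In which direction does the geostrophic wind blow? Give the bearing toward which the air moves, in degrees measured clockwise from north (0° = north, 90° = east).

135°

The pressure-gradient force points toward the southwest (bearing 225°).
Geostrophic balance: in the Southern Hemisphere the Coriolis force deflects motion to the left, so the geostrophic wind blows 90° to the left of the pressure-gradient force (low pressure on the right).
Rotating 225° by 90° counterclockwise gives 135° — the wind blows toward the southeast.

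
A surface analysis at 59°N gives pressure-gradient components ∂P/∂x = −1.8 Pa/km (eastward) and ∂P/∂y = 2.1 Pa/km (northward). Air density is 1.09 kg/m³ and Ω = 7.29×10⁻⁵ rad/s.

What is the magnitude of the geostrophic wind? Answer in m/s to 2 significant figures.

Coriolis parameter at 59°N:
f = 2Ω sin φ = 2 × 7.29×10⁻⁵ × sin 59° = 1.25×10⁻⁴ s⁻¹
Component geostrophic relations (x east, y north):
u_g = −(1/(fρ)) ∂P/∂y,  v_g = (1/(fρ)) ∂P/∂x
u_g = −(2.1×10⁻³)/(1.25×10⁻⁴ × 1.09) = −15.4 m/s;  v_g = (−1.8×10⁻³)/(1.25×10⁻⁴ × 1.09) = −13.2 m/s
|V_g| = √(u_g² + v_g²) = 20.3 m/s

20 m/s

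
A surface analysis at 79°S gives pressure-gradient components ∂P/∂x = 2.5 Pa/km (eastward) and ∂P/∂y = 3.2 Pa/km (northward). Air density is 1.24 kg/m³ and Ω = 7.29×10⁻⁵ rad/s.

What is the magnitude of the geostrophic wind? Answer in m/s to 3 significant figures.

Coriolis parameter at 79°S:
f = 2Ω sin φ = 2 × 7.29×10⁻⁵ × sin 79° = 1.43×10⁻⁴ s⁻¹
In the Southern Hemisphere f is negative: f = −1.43×10⁻⁴ s⁻¹.
Component geostrophic relations (x east, y north):
u_g = −(1/(fρ)) ∂P/∂y,  v_g = (1/(fρ)) ∂P/∂x
u_g = −(3.2×10⁻³)/(−1.43×10⁻⁴ × 1.24) = 18.0 m/s;  v_g = (2.5×10⁻³)/(−1.43×10⁻⁴ × 1.24) = −14.1 m/s
|V_g| = √(u_g² + v_g²) = 22.9 m/s

22.9 m/s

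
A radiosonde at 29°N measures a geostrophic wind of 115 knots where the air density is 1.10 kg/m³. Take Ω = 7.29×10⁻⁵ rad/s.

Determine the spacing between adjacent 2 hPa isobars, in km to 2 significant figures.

Coriolis parameter at 29°N:
f = 2Ω sin φ = 2 × 7.29×10⁻⁵ × sin 29° = 7.07×10⁻⁵ s⁻¹
Wind speed in SI: 115 knots = 59.2 m/s
Geostrophic balance rearranged: |∂P/∂n| = f ρ V_g
|∂P/∂n| = 7.07×10⁻⁵ × 1.10 × 59.2 = 4.60×10⁻³ Pa/m
Isobar spacing: Δn = ΔP/|∂P/∂n| = 200 Pa / 4.60×10⁻³ Pa/m = 43478 m ≈ 43 km

43 km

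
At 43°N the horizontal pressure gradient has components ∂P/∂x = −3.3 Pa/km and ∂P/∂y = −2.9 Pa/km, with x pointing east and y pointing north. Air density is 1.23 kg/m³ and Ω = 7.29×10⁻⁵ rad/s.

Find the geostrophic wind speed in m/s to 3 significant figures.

35.9 m/s

Coriolis parameter at 43°N:
f = 2Ω sin φ = 2 × 7.29×10⁻⁵ × sin 43° = 9.94×10⁻⁵ s⁻¹
Component geostrophic relations (x east, y north):
u_g = −(1/(fρ)) ∂P/∂y,  v_g = (1/(fρ)) ∂P/∂x
u_g = −(−2.9×10⁻³)/(9.94×10⁻⁵ × 1.23) = 23.7 m/s;  v_g = (−3.3×10⁻³)/(9.94×10⁻⁵ × 1.23) = −27.0 m/s
|V_g| = √(u_g² + v_g²) = 35.9 m/s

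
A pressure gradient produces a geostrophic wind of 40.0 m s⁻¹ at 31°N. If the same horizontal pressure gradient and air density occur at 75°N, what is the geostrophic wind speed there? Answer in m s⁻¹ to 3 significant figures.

21.3 m s⁻¹

With the same pressure gradient and density, V_g ∝ 1/f ∝ 1/sin φ.
V₂ = V₁ · sin φ₁ / sin φ₂ = 40.0 × sin 31° / sin 75°
V₂ = 40.0 × 0.5150/0.9659 = 21.3 m s⁻¹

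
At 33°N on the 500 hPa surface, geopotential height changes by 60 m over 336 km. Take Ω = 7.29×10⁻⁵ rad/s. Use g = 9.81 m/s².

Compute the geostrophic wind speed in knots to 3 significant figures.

Coriolis parameter at 33°N:
f = 2Ω sin φ = 2 × 7.29×10⁻⁵ × sin 33° = 7.94×10⁻⁵ s⁻¹
Height gradient: |∂Z/∂n| = 60 m / 336000 m = 1.79×10⁻⁴
On a pressure surface, geostrophic balance gives V_g = (g/f)|∂Z/∂n|:
V_g = 9.81 × 1.79×10⁻⁴ / 7.94×10⁻⁵ = 22.1 m/s
Converting: 22.1 m/s × 1.944 = 42.9 knots

42.9 knots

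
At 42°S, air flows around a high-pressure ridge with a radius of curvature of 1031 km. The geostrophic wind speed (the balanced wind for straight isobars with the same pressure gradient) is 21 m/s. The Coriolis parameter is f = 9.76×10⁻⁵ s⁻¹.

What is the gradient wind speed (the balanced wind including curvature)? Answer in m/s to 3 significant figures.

29.9 m/s

Around a high, pressure-gradient force acts outward with centrifugal, so Coriolis balances both:
fV = (1/ρ)|∂P/∂n| + V²/R  →  V² − fR·V + fR·V_g = 0
With fR = 9.76×10⁻⁵ × 1031×10³ m = 101 m/s:
V = [fR − √((fR)² − 4 fR V_g)]/2 = [101 − √(101² − 4×101×21)]/2 = 29.9 m/s
Supergeostrophic (V > V_g = 21 m/s), as expected around a high.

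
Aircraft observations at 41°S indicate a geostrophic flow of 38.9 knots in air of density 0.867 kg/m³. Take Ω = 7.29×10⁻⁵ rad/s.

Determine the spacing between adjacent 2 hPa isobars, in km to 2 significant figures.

Coriolis parameter at 41°S:
f = 2Ω sin φ = 2 × 7.29×10⁻⁵ × sin 41° = 9.57×10⁻⁵ s⁻¹
Wind speed in SI: 38.9 knots = 20.0 m/s
Geostrophic balance rearranged: |∂P/∂n| = f ρ V_g
|∂P/∂n| = 9.57×10⁻⁵ × 0.867 × 20.0 = 1.66×10⁻³ Pa/m
Isobar spacing: Δn = ΔP/|∂P/∂n| = 200 Pa / 1.66×10⁻³ Pa/m = 120510 m ≈ 120 km

120 km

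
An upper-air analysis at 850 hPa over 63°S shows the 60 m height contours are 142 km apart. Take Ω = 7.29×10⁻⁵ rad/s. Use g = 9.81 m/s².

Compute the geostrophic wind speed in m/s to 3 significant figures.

Coriolis parameter at 63°S:
f = 2Ω sin φ = 2 × 7.29×10⁻⁵ × sin 63° = 1.30×10⁻⁴ s⁻¹
Height gradient: |∂Z/∂n| = 60 m / 142000 m = 4.23×10⁻⁴
On a pressure surface, geostrophic balance gives V_g = (g/f)|∂Z/∂n|:
V_g = 9.81 × 4.23×10⁻⁴ / 1.30×10⁻⁴ = 31.9 m/s

31.9 m/s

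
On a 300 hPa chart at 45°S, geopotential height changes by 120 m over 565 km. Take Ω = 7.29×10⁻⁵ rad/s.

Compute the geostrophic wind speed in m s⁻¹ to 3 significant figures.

20.2 m s⁻¹

Coriolis parameter at 45°S:
f = 2Ω sin φ = 2 × 7.29×10⁻⁵ × sin 45° = 1.03×10⁻⁴ s⁻¹
Height gradient: |∂Z/∂n| = 120 m / 565000 m = 2.12×10⁻⁴
On a pressure surface, geostrophic balance gives V_g = (g/f)|∂Z/∂n|:
V_g = 9.81 × 2.12×10⁻⁴ / 1.03×10⁻⁴ = 20.2 m/s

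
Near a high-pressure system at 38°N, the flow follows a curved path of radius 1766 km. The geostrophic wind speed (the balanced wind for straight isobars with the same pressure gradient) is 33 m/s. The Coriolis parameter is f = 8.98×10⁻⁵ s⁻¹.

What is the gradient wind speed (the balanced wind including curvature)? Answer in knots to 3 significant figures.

Around a high, pressure-gradient force acts outward with centrifugal, so Coriolis balances both:
fV = (1/ρ)|∂P/∂n| + V²/R  →  V² − fR·V + fR·V_g = 0
With fR = 8.98×10⁻⁵ × 1766×10³ m = 159 m/s:
V = [fR − √((fR)² − 4 fR V_g)]/2 = [159 − √(159² − 4×159×33)]/2 = 46.8 m/s
Supergeostrophic (V > V_g = 33 m/s), as expected around a high.
Converting: 46.8 m/s × 1.944 = 91.0 knots

91.0 knots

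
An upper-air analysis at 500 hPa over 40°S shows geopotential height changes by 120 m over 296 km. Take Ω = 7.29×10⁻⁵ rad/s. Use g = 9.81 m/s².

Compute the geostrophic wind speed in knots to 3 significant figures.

82.5 knots

Coriolis parameter at 40°S:
f = 2Ω sin φ = 2 × 7.29×10⁻⁵ × sin 40° = 9.37×10⁻⁵ s⁻¹
Height gradient: |∂Z/∂n| = 120 m / 296000 m = 4.05×10⁻⁴
On a pressure surface, geostrophic balance gives V_g = (g/f)|∂Z/∂n|:
V_g = 9.81 × 4.05×10⁻⁴ / 9.37×10⁻⁵ = 42.4 m/s
Converting: 42.4 m/s × 1.944 = 82.5 knots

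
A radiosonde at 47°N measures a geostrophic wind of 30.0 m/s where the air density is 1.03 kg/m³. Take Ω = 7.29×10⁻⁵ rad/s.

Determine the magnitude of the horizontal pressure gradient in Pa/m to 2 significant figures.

3.3×10⁻³ Pa/m

Coriolis parameter at 47°N:
f = 2Ω sin φ = 2 × 7.29×10⁻⁵ × sin 47° = 1.07×10⁻⁴ s⁻¹
Geostrophic balance rearranged: |∂P/∂n| = f ρ V_g
|∂P/∂n| = 1.07×10⁻⁴ × 1.03 × 30.0 = 3.29×10⁻³ Pa/m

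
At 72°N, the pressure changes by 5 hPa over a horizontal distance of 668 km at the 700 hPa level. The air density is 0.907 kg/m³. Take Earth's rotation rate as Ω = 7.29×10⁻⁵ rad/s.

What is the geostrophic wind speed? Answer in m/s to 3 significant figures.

Coriolis parameter at 72°N:
f = 2Ω sin φ = 2 × 7.29×10⁻⁵ × sin 72° = 1.39×10⁻⁴ s⁻¹
Pressure gradient: |∂P/∂n| = 500 Pa / 668000 m = 7.49×10⁻⁴ Pa/m
Geostrophic balance (pressure-gradient force = Coriolis force):
V_g = (1/(fρ)) |∂P/∂n| = 7.49×10⁻⁴ / (1.39×10⁻⁴ × 0.907) = 5.95 m/s

5.95 m/s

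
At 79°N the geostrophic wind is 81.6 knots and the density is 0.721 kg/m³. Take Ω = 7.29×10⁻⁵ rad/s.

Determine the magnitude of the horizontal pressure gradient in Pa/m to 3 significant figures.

4.33×10⁻³ Pa/m

Coriolis parameter at 79°N:
f = 2Ω sin φ = 2 × 7.29×10⁻⁵ × sin 79° = 1.43×10⁻⁴ s⁻¹
Wind speed in SI: 81.6 knots = 42.0 m/s
Geostrophic balance rearranged: |∂P/∂n| = f ρ V_g
|∂P/∂n| = 1.43×10⁻⁴ × 0.721 × 42.0 = 4.33×10⁻³ Pa/m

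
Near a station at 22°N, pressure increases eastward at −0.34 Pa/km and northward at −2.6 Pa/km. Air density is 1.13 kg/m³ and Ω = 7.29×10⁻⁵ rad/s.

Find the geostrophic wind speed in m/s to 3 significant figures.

Coriolis parameter at 22°N:
f = 2Ω sin φ = 2 × 7.29×10⁻⁵ × sin 22° = 5.46×10⁻⁵ s⁻¹
Component geostrophic relations (x east, y north):
u_g = −(1/(fρ)) ∂P/∂y,  v_g = (1/(fρ)) ∂P/∂x
u_g = −(−2.6×10⁻³)/(5.46×10⁻⁵ × 1.13) = 42.1 m/s;  v_g = (−0.34×10⁻³)/(5.46×10⁻⁵ × 1.13) = −5.51 m/s
|V_g| = √(u_g² + v_g²) = 42.5 m/s

42.5 m/s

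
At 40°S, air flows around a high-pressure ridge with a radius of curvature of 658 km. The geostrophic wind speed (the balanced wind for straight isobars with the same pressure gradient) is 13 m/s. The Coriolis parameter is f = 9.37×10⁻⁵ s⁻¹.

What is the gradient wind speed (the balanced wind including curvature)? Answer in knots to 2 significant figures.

Around a high, pressure-gradient force acts outward with centrifugal, so Coriolis balances both:
fV = (1/ρ)|∂P/∂n| + V²/R  →  V² − fR·V + fR·V_g = 0
With fR = 9.37×10⁻⁵ × 658×10³ m = 61.7 m/s:
V = [fR − √((fR)² − 4 fR V_g)]/2 = [61.7 − √(61.7² − 4×61.7×13)]/2 = 18.6 m/s
Supergeostrophic (V > V_g = 13 m/s), as expected around a high.
Converting: 18.6 m/s × 1.944 = 36 knots

36 knots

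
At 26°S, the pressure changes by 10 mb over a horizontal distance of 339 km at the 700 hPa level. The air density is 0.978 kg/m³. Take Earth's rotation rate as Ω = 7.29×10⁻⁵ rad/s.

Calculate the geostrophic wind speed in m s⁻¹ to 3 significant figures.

Coriolis parameter at 26°S:
f = 2Ω sin φ = 2 × 7.29×10⁻⁵ × sin 26° = 6.39×10⁻⁵ s⁻¹
Pressure gradient: |∂P/∂n| = 1000 Pa / 339000 m = 2.95×10⁻³ Pa/m
Geostrophic balance (pressure-gradient force = Coriolis force):
V_g = (1/(fρ)) |∂P/∂n| = 2.95×10⁻³ / (6.39×10⁻⁵ × 0.978) = 47.2 m/s

47.2 m s⁻¹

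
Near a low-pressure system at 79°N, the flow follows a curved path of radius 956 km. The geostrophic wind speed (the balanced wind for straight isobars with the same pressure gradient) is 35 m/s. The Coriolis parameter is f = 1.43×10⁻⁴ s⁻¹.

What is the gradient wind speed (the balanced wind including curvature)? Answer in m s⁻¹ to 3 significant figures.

28.9 m s⁻¹

Around a low, centrifugal force acts outward with Coriolis, so pressure-gradient force balances both:
(1/ρ)|∂P/∂n| = fV + V²/R  →  V² + fR·V − fR·V_g = 0
With fR = 1.43×10⁻⁴ × 956×10³ m = 137 m/s:
V = [−fR + √((fR)² + 4 fR V_g)]/2 = [−137 + √(137² + 4×137×35)]/2 = 28.9 m/s
Subgeostrophic (V < V_g = 35 m/s), as expected around a low.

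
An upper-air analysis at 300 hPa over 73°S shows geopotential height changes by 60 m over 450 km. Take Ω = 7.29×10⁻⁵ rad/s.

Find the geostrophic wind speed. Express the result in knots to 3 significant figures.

18.2 knots

Coriolis parameter at 73°S:
f = 2Ω sin φ = 2 × 7.29×10⁻⁵ × sin 73° = 1.39×10⁻⁴ s⁻¹
Height gradient: |∂Z/∂n| = 60 m / 450000 m = 1.33×10⁻⁴
On a pressure surface, geostrophic balance gives V_g = (g/f)|∂Z/∂n|:
V_g = 9.81 × 1.33×10⁻⁴ / 1.39×10⁻⁴ = 9.38 m/s
Converting: 9.38 m/s × 1.944 = 18.2 knots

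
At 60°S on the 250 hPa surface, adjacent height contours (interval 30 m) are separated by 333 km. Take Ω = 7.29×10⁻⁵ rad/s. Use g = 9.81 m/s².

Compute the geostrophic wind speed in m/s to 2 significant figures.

7.0 m/s

Coriolis parameter at 60°S:
f = 2Ω sin φ = 2 × 7.29×10⁻⁵ × sin 60° = 1.26×10⁻⁴ s⁻¹
Height gradient: |∂Z/∂n| = 30 m / 333000 m = 9.01×10⁻⁵
On a pressure surface, geostrophic balance gives V_g = (g/f)|∂Z/∂n|:
V_g = 9.81 × 9.01×10⁻⁵ / 1.26×10⁻⁴ = 7.00 m/s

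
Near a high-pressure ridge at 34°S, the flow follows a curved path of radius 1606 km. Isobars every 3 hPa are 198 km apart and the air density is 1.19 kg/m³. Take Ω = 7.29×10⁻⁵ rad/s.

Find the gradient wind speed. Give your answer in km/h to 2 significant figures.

65 km/h

Coriolis parameter at 34°S:
f = 2Ω sin φ = 2 × 7.29×10⁻⁵ × sin 34° = 8.15×10⁻⁵ s⁻¹
Pressure gradient: |∂P/∂n| = 300 Pa / 198000 m = 1.52×10⁻³ Pa/m
Geostrophic speed: V_g = |∂P/∂n|/(fρ) = 1.52×10⁻³/(8.15×10⁻⁵ × 1.19) = 15.6 m/s
Around a high, pressure-gradient force acts outward with centrifugal, so Coriolis balances both:
fV = (1/ρ)|∂P/∂n| + V²/R  →  V² − fR·V + fR·V_g = 0
With fR = 8.15×10⁻⁵ × 1606×10³ m = 131 m/s:
V = [fR − √((fR)² − 4 fR V_g)]/2 = [131 − √(131² − 4×131×15.6)]/2 = 18.1 m/s
Supergeostrophic (V > V_g = 15.6 m/s), as expected around a high.
Converting: 18.1 m/s × 3.6 = 65 km/h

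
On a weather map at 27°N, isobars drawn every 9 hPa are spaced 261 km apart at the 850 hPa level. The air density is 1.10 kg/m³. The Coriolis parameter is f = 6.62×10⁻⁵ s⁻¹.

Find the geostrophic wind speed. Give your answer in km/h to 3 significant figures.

Pressure gradient: |∂P/∂n| = 900 Pa / 261000 m = 3.45×10⁻³ Pa/m
Geostrophic balance (pressure-gradient force = Coriolis force):
V_g = (1/(fρ)) |∂P/∂n| = 3.45×10⁻³ / (6.62×10⁻⁵ × 1.10) = 47.4 m/s
Converting: 47.4 m/s × 3.6 = 170 km/h

170 km/h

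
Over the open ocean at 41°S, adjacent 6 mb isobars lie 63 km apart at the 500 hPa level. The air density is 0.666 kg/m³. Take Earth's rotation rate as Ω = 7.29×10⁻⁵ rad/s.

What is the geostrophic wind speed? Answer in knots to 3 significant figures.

Coriolis parameter at 41°S:
f = 2Ω sin φ = 2 × 7.29×10⁻⁵ × sin 41° = 9.57×10⁻⁵ s⁻¹
Pressure gradient: |∂P/∂n| = 600 Pa / 63000 m = 9.52×10⁻³ Pa/m
Geostrophic balance (pressure-gradient force = Coriolis force):
V_g = (1/(fρ)) |∂P/∂n| = 9.52×10⁻³ / (9.57×10⁻⁵ × 0.666) = 149 m/s
Converting: 149 m/s × 1.944 = 291 knots

291 knots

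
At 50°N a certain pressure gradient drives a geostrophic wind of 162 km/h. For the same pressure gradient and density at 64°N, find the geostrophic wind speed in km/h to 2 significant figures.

With the same pressure gradient and density, V_g ∝ 1/f ∝ 1/sin φ.
V₂ = V₁ · sin φ₁ / sin φ₂ = 162 × sin 50° / sin 64°
V₂ = 162 × 0.7660/0.8988 = 140 km/h

140 km/h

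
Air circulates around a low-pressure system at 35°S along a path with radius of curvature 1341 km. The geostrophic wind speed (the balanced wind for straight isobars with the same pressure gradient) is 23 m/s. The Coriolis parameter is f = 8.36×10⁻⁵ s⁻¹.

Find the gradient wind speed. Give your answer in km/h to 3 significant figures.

70.5 km/h

Around a low, centrifugal force acts outward with Coriolis, so pressure-gradient force balances both:
(1/ρ)|∂P/∂n| = fV + V²/R  →  V² + fR·V − fR·V_g = 0
With fR = 8.36×10⁻⁵ × 1341×10³ m = 112 m/s:
V = [−fR + √((fR)² + 4 fR V_g)]/2 = [−112 + √(112² + 4×112×23)]/2 = 19.6 m/s
Subgeostrophic (V < V_g = 23 m/s), as expected around a low.
Converting: 19.6 m/s × 3.6 = 70.5 km/h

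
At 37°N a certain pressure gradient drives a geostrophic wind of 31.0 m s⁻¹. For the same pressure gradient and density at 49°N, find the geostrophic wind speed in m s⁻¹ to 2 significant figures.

With the same pressure gradient and density, V_g ∝ 1/f ∝ 1/sin φ.
V₂ = V₁ · sin φ₁ / sin φ₂ = 31.0 × sin 37° / sin 49°
V₂ = 31.0 × 0.6018/0.7547 = 25 m s⁻¹

25 m s⁻¹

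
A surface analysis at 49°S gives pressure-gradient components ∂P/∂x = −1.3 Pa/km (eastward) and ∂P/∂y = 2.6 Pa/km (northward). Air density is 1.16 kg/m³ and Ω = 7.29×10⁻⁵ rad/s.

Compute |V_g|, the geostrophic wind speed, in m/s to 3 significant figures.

Coriolis parameter at 49°S:
f = 2Ω sin φ = 2 × 7.29×10⁻⁵ × sin 49° = 1.10×10⁻⁴ s⁻¹
In the Southern Hemisphere f is negative: f = −1.10×10⁻⁴ s⁻¹.
Component geostrophic relations (x east, y north):
u_g = −(1/(fρ)) ∂P/∂y,  v_g = (1/(fρ)) ∂P/∂x
u_g = −(2.6×10⁻³)/(−1.10×10⁻⁴ × 1.16) = 20.4 m/s;  v_g = (−1.3×10⁻³)/(−1.10×10⁻⁴ × 1.16) = 10.2 m/s
|V_g| = √(u_g² + v_g²) = 22.8 m/s

22.8 m/s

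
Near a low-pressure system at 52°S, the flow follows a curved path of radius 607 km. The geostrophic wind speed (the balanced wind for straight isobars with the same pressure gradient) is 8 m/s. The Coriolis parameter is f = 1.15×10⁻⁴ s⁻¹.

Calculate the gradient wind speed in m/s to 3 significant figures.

Around a low, centrifugal force acts outward with Coriolis, so pressure-gradient force balances both:
(1/ρ)|∂P/∂n| = fV + V²/R  →  V² + fR·V − fR·V_g = 0
With fR = 1.15×10⁻⁴ × 607×10³ m = 69.8 m/s:
V = [−fR + √((fR)² + 4 fR V_g)]/2 = [−69.8 + √(69.8² + 4×69.8×8)]/2 = 7.25 m/s
Subgeostrophic (V < V_g = 8 m/s), as expected around a low.

7.25 m/s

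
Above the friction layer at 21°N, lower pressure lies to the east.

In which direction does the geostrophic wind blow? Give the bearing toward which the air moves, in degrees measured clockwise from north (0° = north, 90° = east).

The pressure-gradient force points toward the east (bearing 090°).
Geostrophic balance: in the Northern Hemisphere the Coriolis force deflects motion to the right, so the geostrophic wind blows 90° to the right of the pressure-gradient force (low pressure on the left).
Rotating 090° by 90° clockwise gives 180° — the wind blows toward the south.

180°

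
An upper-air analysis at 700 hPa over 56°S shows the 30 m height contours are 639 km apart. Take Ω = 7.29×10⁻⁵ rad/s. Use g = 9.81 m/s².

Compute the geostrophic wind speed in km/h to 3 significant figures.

Coriolis parameter at 56°S:
f = 2Ω sin φ = 2 × 7.29×10⁻⁵ × sin 56° = 1.21×10⁻⁴ s⁻¹
Height gradient: |∂Z/∂n| = 30 m / 639000 m = 4.69×10⁻⁵
On a pressure surface, geostrophic balance gives V_g = (g/f)|∂Z/∂n|:
V_g = 9.81 × 4.69×10⁻⁵ / 1.21×10⁻⁴ = 3.81 m/s
Converting: 3.81 m/s × 3.6 = 13.7 km/h

13.7 km/h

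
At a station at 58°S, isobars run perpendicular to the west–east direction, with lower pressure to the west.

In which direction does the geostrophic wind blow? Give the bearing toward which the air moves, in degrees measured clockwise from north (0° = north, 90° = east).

180°

The pressure-gradient force points toward the west (bearing 270°).
Geostrophic balance: in the Southern Hemisphere the Coriolis force deflects motion to the left, so the geostrophic wind blows 90° to the left of the pressure-gradient force (low pressure on the right).
Rotating 270° by 90° counterclockwise gives 180° — the wind blows toward the south.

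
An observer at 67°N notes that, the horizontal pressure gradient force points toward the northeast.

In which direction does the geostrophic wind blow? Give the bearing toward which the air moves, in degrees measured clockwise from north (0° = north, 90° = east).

135°

The pressure-gradient force points toward the northeast (bearing 045°).
Geostrophic balance: in the Northern Hemisphere the Coriolis force deflects motion to the right, so the geostrophic wind blows 90° to the right of the pressure-gradient force (low pressure on the left).
Rotating 045° by 90° clockwise gives 135° — the wind blows toward the southeast.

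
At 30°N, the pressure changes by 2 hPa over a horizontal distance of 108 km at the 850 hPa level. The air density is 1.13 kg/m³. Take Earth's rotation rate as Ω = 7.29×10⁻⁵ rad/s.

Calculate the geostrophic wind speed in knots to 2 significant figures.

Coriolis parameter at 30°N:
f = 2Ω sin φ = 2 × 7.29×10⁻⁵ × sin 30° = 7.29×10⁻⁵ s⁻¹
Pressure gradient: |∂P/∂n| = 200 Pa / 108000 m = 1.85×10⁻³ Pa/m
Geostrophic balance (pressure-gradient force = Coriolis force):
V_g = (1/(fρ)) |∂P/∂n| = 1.85×10⁻³ / (7.29×10⁻⁵ × 1.13) = 22.5 m/s
Converting: 22.5 m/s × 1.944 = 44 knots

44 knots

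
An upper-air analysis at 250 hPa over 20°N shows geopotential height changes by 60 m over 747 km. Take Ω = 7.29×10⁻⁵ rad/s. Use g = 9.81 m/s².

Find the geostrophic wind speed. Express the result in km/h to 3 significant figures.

56.9 km/h

Coriolis parameter at 20°N:
f = 2Ω sin φ = 2 × 7.29×10⁻⁵ × sin 20° = 4.99×10⁻⁵ s⁻¹
Height gradient: |∂Z/∂n| = 60 m / 747000 m = 8.03×10⁻⁵
On a pressure surface, geostrophic balance gives V_g = (g/f)|∂Z/∂n|:
V_g = 9.81 × 8.03×10⁻⁵ / 4.99×10⁻⁵ = 15.8 m/s
Converting: 15.8 m/s × 3.6 = 56.9 km/h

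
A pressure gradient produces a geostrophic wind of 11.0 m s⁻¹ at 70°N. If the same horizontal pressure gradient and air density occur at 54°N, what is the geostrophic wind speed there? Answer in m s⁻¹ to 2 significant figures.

13 m s⁻¹

With the same pressure gradient and density, V_g ∝ 1/f ∝ 1/sin φ.
V₂ = V₁ · sin φ₁ / sin φ₂ = 11.0 × sin 70° / sin 54°
V₂ = 11.0 × 0.9397/0.8090 = 13 m s⁻¹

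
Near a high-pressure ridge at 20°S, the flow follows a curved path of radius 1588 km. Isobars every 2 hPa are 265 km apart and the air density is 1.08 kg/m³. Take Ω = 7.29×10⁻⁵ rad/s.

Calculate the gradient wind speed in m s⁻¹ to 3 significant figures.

18.2 m s⁻¹

Coriolis parameter at 20°S:
f = 2Ω sin φ = 2 × 7.29×10⁻⁵ × sin 20° = 4.99×10⁻⁵ s⁻¹
Pressure gradient: |∂P/∂n| = 200 Pa / 265000 m = 7.55×10⁻⁴ Pa/m
Geostrophic speed: V_g = |∂P/∂n|/(fρ) = 7.55×10⁻⁴/(4.99×10⁻⁵ × 1.08) = 14.0 m/s
Around a high, pressure-gradient force acts outward with centrifugal, so Coriolis balances both:
fV = (1/ρ)|∂P/∂n| + V²/R  →  V² − fR·V + fR·V_g = 0
With fR = 4.99×10⁻⁵ × 1588×10³ m = 79.2 m/s:
V = [fR − √((fR)² − 4 fR V_g)]/2 = [79.2 − √(79.2² − 4×79.2×14)]/2 = 18.2 m/s
Supergeostrophic (V > V_g = 14 m/s), as expected around a high.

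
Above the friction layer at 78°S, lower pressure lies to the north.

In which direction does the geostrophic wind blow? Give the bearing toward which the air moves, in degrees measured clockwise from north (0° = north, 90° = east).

The pressure-gradient force points toward the north (bearing 000°).
Geostrophic balance: in the Southern Hemisphere the Coriolis force deflects motion to the left, so the geostrophic wind blows 90° to the left of the pressure-gradient force (low pressure on the right).
Rotating 000° by 90° counterclockwise gives 270° — the wind blows toward the west.

270°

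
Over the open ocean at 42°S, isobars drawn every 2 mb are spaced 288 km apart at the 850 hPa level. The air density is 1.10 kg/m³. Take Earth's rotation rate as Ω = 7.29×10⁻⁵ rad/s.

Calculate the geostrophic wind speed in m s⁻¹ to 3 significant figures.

Coriolis parameter at 42°S:
f = 2Ω sin φ = 2 × 7.29×10⁻⁵ × sin 42° = 9.76×10⁻⁵ s⁻¹
Pressure gradient: |∂P/∂n| = 200 Pa / 288000 m = 6.94×10⁻⁴ Pa/m
Geostrophic balance (pressure-gradient force = Coriolis force):
V_g = (1/(fρ)) |∂P/∂n| = 6.94×10⁻⁴ / (9.76×10⁻⁵ × 1.10) = 6.47 m/s

6.47 m s⁻¹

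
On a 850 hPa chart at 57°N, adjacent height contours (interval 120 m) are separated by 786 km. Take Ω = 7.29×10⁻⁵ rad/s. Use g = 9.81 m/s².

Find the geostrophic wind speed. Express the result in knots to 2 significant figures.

24 knots

Coriolis parameter at 57°N:
f = 2Ω sin φ = 2 × 7.29×10⁻⁵ × sin 57° = 1.22×10⁻⁴ s⁻¹
Height gradient: |∂Z/∂n| = 120 m / 786000 m = 1.53×10⁻⁴
On a pressure surface, geostrophic balance gives V_g = (g/f)|∂Z/∂n|:
V_g = 9.81 × 1.53×10⁻⁴ / 1.22×10⁻⁴ = 12.2 m/s
Converting: 12.2 m/s × 1.944 = 24 knots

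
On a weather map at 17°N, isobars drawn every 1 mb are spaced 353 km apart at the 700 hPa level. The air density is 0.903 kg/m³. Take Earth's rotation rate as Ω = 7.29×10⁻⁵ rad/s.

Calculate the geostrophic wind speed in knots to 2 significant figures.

Coriolis parameter at 17°N:
f = 2Ω sin φ = 2 × 7.29×10⁻⁵ × sin 17° = 4.26×10⁻⁵ s⁻¹
Pressure gradient: |∂P/∂n| = 100 Pa / 353000 m = 2.83×10⁻⁴ Pa/m
Geostrophic balance (pressure-gradient force = Coriolis force):
V_g = (1/(fρ)) |∂P/∂n| = 2.83×10⁻⁴ / (4.26×10⁻⁵ × 0.903) = 7.36 m/s
Converting: 7.36 m/s × 1.944 = 14 knots

14 knots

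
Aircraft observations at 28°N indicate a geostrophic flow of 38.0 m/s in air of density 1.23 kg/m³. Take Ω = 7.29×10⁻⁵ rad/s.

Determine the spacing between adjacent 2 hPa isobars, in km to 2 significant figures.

63 km

Coriolis parameter at 28°N:
f = 2Ω sin φ = 2 × 7.29×10⁻⁵ × sin 28° = 6.84×10⁻⁵ s⁻¹
Geostrophic balance rearranged: |∂P/∂n| = f ρ V_g
|∂P/∂n| = 6.84×10⁻⁵ × 1.23 × 38.0 = 3.20×10⁻³ Pa/m
Isobar spacing: Δn = ΔP/|∂P/∂n| = 200 Pa / 3.20×10⁻³ Pa/m = 62514 m ≈ 63 km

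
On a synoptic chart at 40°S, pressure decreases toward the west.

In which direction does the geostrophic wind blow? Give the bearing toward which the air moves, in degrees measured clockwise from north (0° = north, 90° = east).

The pressure-gradient force points toward the west (bearing 270°).
Geostrophic balance: in the Southern Hemisphere the Coriolis force deflects motion to the left, so the geostrophic wind blows 90° to the left of the pressure-gradient force (low pressure on the right).
Rotating 270° by 90° counterclockwise gives 180° — the wind blows toward the south.

180°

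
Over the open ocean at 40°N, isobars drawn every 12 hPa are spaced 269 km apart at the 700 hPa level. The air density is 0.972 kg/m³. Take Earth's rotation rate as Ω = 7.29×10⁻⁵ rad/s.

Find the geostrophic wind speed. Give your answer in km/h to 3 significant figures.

Coriolis parameter at 40°N:
f = 2Ω sin φ = 2 × 7.29×10⁻⁵ × sin 40° = 9.37×10⁻⁵ s⁻¹
Pressure gradient: |∂P/∂n| = 1200 Pa / 269000 m = 4.46×10⁻³ Pa/m
Geostrophic balance (pressure-gradient force = Coriolis force):
V_g = (1/(fρ)) |∂P/∂n| = 4.46×10⁻³ / (9.37×10⁻⁵ × 0.972) = 49.0 m/s
Converting: 49.0 m/s × 3.6 = 176 km/h

176 km/h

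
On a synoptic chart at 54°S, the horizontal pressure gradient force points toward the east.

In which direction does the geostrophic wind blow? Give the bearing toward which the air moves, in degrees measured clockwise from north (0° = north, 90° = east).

The pressure-gradient force points toward the east (bearing 090°).
Geostrophic balance: in the Southern Hemisphere the Coriolis force deflects motion to the left, so the geostrophic wind blows 90° to the left of the pressure-gradient force (low pressure on the right).
Rotating 090° by 90° counterclockwise gives 000° — the wind blows toward the north.

000°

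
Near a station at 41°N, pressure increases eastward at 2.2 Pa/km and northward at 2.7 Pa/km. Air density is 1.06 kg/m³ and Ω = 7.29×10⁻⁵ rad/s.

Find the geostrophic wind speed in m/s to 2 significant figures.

34 m/s

Coriolis parameter at 41°N:
f = 2Ω sin φ = 2 × 7.29×10⁻⁵ × sin 41° = 9.57×10⁻⁵ s⁻¹
Component geostrophic relations (x east, y north):
u_g = −(1/(fρ)) ∂P/∂y,  v_g = (1/(fρ)) ∂P/∂x
u_g = −(2.7×10⁻³)/(9.57×10⁻⁵ × 1.06) = −26.6 m/s;  v_g = (2.2×10⁻³)/(9.57×10⁻⁵ × 1.06) = 21.7 m/s
|V_g| = √(u_g² + v_g²) = 34.3 m/s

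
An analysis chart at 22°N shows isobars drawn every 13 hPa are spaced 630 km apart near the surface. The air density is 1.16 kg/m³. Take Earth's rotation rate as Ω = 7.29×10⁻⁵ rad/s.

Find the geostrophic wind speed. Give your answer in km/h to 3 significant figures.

Coriolis parameter at 22°N:
f = 2Ω sin φ = 2 × 7.29×10⁻⁵ × sin 22° = 5.46×10⁻⁵ s⁻¹
Pressure gradient: |∂P/∂n| = 1300 Pa / 630000 m = 2.06×10⁻³ Pa/m
Geostrophic balance (pressure-gradient force = Coriolis force):
V_g = (1/(fρ)) |∂P/∂n| = 2.06×10⁻³ / (5.46×10⁻⁵ × 1.16) = 32.6 m/s
Converting: 32.6 m/s × 3.6 = 117 km/h

117 km/h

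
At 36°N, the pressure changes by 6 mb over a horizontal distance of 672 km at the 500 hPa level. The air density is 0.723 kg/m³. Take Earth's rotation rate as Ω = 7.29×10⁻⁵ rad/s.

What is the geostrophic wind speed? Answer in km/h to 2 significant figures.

52 km/h

Coriolis parameter at 36°N:
f = 2Ω sin φ = 2 × 7.29×10⁻⁵ × sin 36° = 8.57×10⁻⁵ s⁻¹
Pressure gradient: |∂P/∂n| = 600 Pa / 672000 m = 8.93×10⁻⁴ Pa/m
Geostrophic balance (pressure-gradient force = Coriolis force):
V_g = (1/(fρ)) |∂P/∂n| = 8.93×10⁻⁴ / (8.57×10⁻⁵ × 0.723) = 14.4 m/s
Converting: 14.4 m/s × 3.6 = 52 km/h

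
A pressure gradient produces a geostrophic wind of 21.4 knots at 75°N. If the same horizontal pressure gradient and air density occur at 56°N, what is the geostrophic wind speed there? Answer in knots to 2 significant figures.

With the same pressure gradient and density, V_g ∝ 1/f ∝ 1/sin φ.
V₂ = V₁ · sin φ₁ / sin φ₂ = 21.4 × sin 75° / sin 56°
V₂ = 21.4 × 0.9659/0.8290 = 25 knots

25 knots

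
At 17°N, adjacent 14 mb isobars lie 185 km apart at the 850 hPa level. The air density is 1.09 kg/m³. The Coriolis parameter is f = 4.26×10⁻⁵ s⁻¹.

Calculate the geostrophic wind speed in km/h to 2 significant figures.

Pressure gradient: |∂P/∂n| = 1400 Pa / 185000 m = 7.57×10⁻³ Pa/m
Geostrophic balance (pressure-gradient force = Coriolis force):
V_g = (1/(fρ)) |∂P/∂n| = 7.57×10⁻³ / (4.26×10⁻⁵ × 1.09) = 163 m/s
Converting: 163 m/s × 3.6 = 590 km/h

590 km/h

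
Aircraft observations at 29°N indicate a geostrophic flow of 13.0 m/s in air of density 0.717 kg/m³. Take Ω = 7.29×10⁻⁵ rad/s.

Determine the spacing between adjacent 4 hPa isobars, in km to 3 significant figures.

607 km

Coriolis parameter at 29°N:
f = 2Ω sin φ = 2 × 7.29×10⁻⁵ × sin 29° = 7.07×10⁻⁵ s⁻¹
Geostrophic balance rearranged: |∂P/∂n| = f ρ V_g
|∂P/∂n| = 7.07×10⁻⁵ × 0.717 × 13.0 = 6.59×10⁻⁴ Pa/m
Isobar spacing: Δn = ΔP/|∂P/∂n| = 400 Pa / 6.59×10⁻⁴ Pa/m = 607112 m ≈ 607 km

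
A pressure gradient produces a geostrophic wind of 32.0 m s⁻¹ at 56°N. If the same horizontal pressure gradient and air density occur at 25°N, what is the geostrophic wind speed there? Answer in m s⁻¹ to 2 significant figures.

63 m s⁻¹

With the same pressure gradient and density, V_g ∝ 1/f ∝ 1/sin φ.
V₂ = V₁ · sin φ₁ / sin φ₂ = 32.0 × sin 56° / sin 25°
V₂ = 32.0 × 0.8290/0.4226 = 63 m s⁻¹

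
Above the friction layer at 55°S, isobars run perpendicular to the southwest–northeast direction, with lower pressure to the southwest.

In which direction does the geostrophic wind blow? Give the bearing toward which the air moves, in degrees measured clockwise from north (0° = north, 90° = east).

135°

The pressure-gradient force points toward the southwest (bearing 225°).
Geostrophic balance: in the Southern Hemisphere the Coriolis force deflects motion to the left, so the geostrophic wind blows 90° to the left of the pressure-gradient force (low pressure on the right).
Rotating 225° by 90° counterclockwise gives 135° — the wind blows toward the southeast.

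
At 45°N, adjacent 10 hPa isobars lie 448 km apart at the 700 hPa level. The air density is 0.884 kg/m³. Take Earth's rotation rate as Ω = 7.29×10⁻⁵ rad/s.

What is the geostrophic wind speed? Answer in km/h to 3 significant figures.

88.2 km/h

Coriolis parameter at 45°N:
f = 2Ω sin φ = 2 × 7.29×10⁻⁵ × sin 45° = 1.03×10⁻⁴ s⁻¹
Pressure gradient: |∂P/∂n| = 1000 Pa / 448000 m = 2.23×10⁻³ Pa/m
Geostrophic balance (pressure-gradient force = Coriolis force):
V_g = (1/(fρ)) |∂P/∂n| = 2.23×10⁻³ / (1.03×10⁻⁴ × 0.884) = 24.5 m/s
Converting: 24.5 m/s × 3.6 = 88.2 km/h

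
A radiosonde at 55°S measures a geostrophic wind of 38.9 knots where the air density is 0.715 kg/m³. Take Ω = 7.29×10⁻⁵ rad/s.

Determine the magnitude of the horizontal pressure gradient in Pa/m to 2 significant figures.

1.7×10⁻³ Pa/m

Coriolis parameter at 55°S:
f = 2Ω sin φ = 2 × 7.29×10⁻⁵ × sin 55° = 1.19×10⁻⁴ s⁻¹
Wind speed in SI: 38.9 knots = 20.0 m/s
Geostrophic balance rearranged: |∂P/∂n| = f ρ V_g
|∂P/∂n| = 1.19×10⁻⁴ × 0.715 × 20.0 = 1.71×10⁻³ Pa/m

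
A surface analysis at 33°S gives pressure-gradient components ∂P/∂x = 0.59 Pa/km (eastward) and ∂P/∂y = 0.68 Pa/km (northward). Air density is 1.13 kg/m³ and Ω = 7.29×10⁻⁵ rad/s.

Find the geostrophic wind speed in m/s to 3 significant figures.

Coriolis parameter at 33°S:
f = 2Ω sin φ = 2 × 7.29×10⁻⁵ × sin 33° = 7.94×10⁻⁵ s⁻¹
In the Southern Hemisphere f is negative: f = −7.94×10⁻⁵ s⁻¹.
Component geostrophic relations (x east, y north):
u_g = −(1/(fρ)) ∂P/∂y,  v_g = (1/(fρ)) ∂P/∂x
u_g = −(0.68×10⁻³)/(−7.94×10⁻⁵ × 1.13) = 7.58 m/s;  v_g = (0.59×10⁻³)/(−7.94×10⁻⁵ × 1.13) = −6.58 m/s
|V_g| = √(u_g² + v_g²) = 10.0 m/s

10.0 m/s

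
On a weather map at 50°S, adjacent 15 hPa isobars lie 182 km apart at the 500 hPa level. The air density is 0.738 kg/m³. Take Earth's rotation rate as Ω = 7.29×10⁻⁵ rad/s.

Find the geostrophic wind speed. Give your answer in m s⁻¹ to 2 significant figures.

Coriolis parameter at 50°S:
f = 2Ω sin φ = 2 × 7.29×10⁻⁵ × sin 50° = 1.12×10⁻⁴ s⁻¹
Pressure gradient: |∂P/∂n| = 1500 Pa / 182000 m = 8.24×10⁻³ Pa/m
Geostrophic balance (pressure-gradient force = Coriolis force):
V_g = (1/(fρ)) |∂P/∂n| = 8.24×10⁻³ / (1.12×10⁻⁴ × 0.738) = 100.0 m/s

100 m s⁻¹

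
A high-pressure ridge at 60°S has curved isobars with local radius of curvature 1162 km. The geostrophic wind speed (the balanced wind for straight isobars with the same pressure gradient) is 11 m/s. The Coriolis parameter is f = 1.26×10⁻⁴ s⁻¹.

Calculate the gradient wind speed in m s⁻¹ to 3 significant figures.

Around a high, pressure-gradient force acts outward with centrifugal, so Coriolis balances both:
fV = (1/ρ)|∂P/∂n| + V²/R  →  V² − fR·V + fR·V_g = 0
With fR = 1.26×10⁻⁴ × 1162×10³ m = 146 m/s:
V = [fR − √((fR)² − 4 fR V_g)]/2 = [146 − √(146² − 4×146×11)]/2 = 12 m/s
Supergeostrophic (V > V_g = 11 m/s), as expected around a high.

12.0 m s⁻¹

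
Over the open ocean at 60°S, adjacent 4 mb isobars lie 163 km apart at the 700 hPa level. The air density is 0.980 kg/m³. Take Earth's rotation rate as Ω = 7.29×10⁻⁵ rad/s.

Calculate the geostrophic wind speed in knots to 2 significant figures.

39 knots

Coriolis parameter at 60°S:
f = 2Ω sin φ = 2 × 7.29×10⁻⁵ × sin 60° = 1.26×10⁻⁴ s⁻¹
Pressure gradient: |∂P/∂n| = 400 Pa / 163000 m = 2.45×10⁻³ Pa/m
Geostrophic balance (pressure-gradient force = Coriolis force):
V_g = (1/(fρ)) |∂P/∂n| = 2.45×10⁻³ / (1.26×10⁻⁴ × 0.980) = 19.8 m/s
Converting: 19.8 m/s × 1.944 = 39 knots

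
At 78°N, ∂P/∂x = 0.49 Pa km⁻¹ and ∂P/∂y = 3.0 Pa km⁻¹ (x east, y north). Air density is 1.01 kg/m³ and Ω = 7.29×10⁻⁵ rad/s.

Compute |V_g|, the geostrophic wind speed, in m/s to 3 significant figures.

Coriolis parameter at 78°N:
f = 2Ω sin φ = 2 × 7.29×10⁻⁵ × sin 78° = 1.43×10⁻⁴ s⁻¹
Component geostrophic relations (x east, y north):
u_g = −(1/(fρ)) ∂P/∂y,  v_g = (1/(fρ)) ∂P/∂x
u_g = −(3.0×10⁻³)/(1.43×10⁻⁴ × 1.01) = −20.8 m/s;  v_g = (0.49×10⁻³)/(1.43×10⁻⁴ × 1.01) = 3.40 m/s
|V_g| = √(u_g² + v_g²) = 21.1 m/s

21.1 m/s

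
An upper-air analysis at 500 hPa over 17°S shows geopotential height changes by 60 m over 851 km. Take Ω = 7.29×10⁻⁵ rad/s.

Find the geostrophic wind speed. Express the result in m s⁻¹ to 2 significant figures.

Coriolis parameter at 17°S:
f = 2Ω sin φ = 2 × 7.29×10⁻⁵ × sin 17° = 4.26×10⁻⁵ s⁻¹
Height gradient: |∂Z/∂n| = 60 m / 851000 m = 7.05×10⁻⁵
On a pressure surface, geostrophic balance gives V_g = (g/f)|∂Z/∂n|:
V_g = 9.81 × 7.05×10⁻⁵ / 4.26×10⁻⁵ = 16.2 m/s

16 m s⁻¹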